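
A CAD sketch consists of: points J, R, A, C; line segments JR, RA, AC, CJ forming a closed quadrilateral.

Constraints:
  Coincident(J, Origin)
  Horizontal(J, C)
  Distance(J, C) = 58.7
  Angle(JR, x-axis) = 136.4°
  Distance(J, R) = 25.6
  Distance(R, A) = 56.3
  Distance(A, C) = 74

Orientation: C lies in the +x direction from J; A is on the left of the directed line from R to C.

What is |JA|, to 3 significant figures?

63.6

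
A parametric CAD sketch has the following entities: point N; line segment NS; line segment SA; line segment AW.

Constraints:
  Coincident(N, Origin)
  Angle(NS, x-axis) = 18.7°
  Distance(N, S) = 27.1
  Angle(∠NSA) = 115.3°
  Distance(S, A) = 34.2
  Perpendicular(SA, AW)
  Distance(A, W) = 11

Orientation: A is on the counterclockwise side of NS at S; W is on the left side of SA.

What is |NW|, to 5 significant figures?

47.731

N is at the origin; NS runs at 18.7° with length 27.1, so S = 27.1·(cos 18.7°, sin 18.7°) = (25.669, 8.6886). ∠NSA = 115.3°, so SA runs at 18.7° + (180° − 115.3°) = 83.400° from the x-axis; with |SA| = 34.2, A = S + 34.2·(cos 83.400°, sin 83.400°) = (29.600, 42.662). The perpendicularity gives AW at right angles to SA; with |AW| = 11.0 on the left of SA, W = A + 11.0·(-0.99337, 0.11494) = (18.673, 43.926). Then |NW| = |W − N| = 47.731.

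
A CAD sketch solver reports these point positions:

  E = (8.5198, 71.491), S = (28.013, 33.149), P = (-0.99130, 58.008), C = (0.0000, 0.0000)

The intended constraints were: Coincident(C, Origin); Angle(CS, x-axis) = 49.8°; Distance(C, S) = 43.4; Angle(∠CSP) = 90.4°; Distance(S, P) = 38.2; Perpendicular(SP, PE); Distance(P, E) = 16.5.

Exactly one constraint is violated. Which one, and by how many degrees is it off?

Perpendicular(SP, PE) — off by 5.40°.

C = (0.00, 0.00) ✓; CS at 49.80° ✓; |CS| = 43.40 ✓; ∠CSP = 90.40° ✓; |SP| = 38.20 ✓; ∠(SP, PE) = 84.60° ✗; |PE| = 16.50 ✓.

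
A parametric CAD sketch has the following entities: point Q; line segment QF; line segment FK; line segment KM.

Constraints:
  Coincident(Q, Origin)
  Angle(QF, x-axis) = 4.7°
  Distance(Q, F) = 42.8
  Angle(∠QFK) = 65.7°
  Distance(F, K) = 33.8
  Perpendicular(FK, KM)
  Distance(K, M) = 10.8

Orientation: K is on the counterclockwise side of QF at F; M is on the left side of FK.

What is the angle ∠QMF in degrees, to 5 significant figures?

77.871°

Q is at the origin; QF runs at 4.7° with length 42.8, so F = 42.8·(cos 4.7°, sin 4.7°) = (42.656, 3.5070). ∠QFK = 65.7°, so FK runs at 4.7° + (180° − 65.7°) = 119.00° from the x-axis; with |FK| = 33.8, K = F + 33.8·(cos 119.00°, sin 119.00°) = (26.270, 33.069). The perpendicularity gives KM at right angles to FK; with |KM| = 10.8 on the left of FK, M = K + 10.8·(-0.87462, -0.48481) = (16.824, 27.833). Then cos ∠QMF = MQ·MF / (|MQ||MF|), giving 77.871°.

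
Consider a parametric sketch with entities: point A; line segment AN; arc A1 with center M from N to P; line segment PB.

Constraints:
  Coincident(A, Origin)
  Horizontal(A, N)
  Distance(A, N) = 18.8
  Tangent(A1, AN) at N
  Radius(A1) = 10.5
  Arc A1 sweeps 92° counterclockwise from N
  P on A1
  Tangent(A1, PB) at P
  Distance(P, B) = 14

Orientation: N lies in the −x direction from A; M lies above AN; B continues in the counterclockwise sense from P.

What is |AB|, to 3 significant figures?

26.4

On A1, N sits at bearing -90° from M; a 92° counterclockwise sweep puts P at bearing 2°, so P = M + 10.5·(cos 2°, sin 2°) = (-8.31, 10.9). The tangent condition forces MP to be normal to PB, so PB runs along (−sin 2°, cos 2°); with |PB| = 14.0, B = (-8.79, 24.9). Then |AB| = |B − A| = 26.4.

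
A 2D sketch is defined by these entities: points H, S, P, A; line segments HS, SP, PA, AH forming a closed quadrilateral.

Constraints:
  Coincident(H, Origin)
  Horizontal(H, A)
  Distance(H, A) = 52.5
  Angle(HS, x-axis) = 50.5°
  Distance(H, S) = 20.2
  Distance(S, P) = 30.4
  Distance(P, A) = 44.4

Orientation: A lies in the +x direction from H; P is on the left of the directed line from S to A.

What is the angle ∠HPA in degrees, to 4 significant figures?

66.73°

H is at the origin; H and A share the same y with |HA| = 52.5 and A in +x, so A = (52.5, 0). HS runs at 50.5° with |HS| = 20.2, so S = (12.85, 15.59). P is determined by |SP| = 30.4 and |PA| = 44.4 together: it lies at the intersection of circle(S, 30.4) and circle(A, 44.4). With |SA| = 42.60, the foot of the radical line on SA is 9.013 from S and the perpendicular offset is √(30.4² − 9.013²) = 29.03. Taking the left-of-SA solution: P = (31.86, 39.31).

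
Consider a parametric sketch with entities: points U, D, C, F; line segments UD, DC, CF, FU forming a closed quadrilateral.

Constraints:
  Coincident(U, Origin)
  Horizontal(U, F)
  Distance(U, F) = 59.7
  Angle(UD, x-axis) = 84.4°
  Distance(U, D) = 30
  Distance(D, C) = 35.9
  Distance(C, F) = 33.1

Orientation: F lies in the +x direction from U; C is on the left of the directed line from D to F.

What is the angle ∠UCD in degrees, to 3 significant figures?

40.5°

Checks: U = (0.00, 0.00) ✓; |DC| = 35.90 ✓; |CF| = 33.10 ✓.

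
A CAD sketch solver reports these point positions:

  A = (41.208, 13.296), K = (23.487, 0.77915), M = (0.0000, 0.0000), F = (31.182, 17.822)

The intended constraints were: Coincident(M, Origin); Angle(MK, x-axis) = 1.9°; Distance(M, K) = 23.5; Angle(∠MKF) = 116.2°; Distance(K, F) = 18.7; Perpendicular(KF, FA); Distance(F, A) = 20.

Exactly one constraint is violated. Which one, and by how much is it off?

Distance(F, A) = 20 — off by 9.00.

M = (0.00, 0.00) ✓; MK at 1.900° ✓; |MK| = 23.50 ✓; ∠MKF = 116.2° ✓; |KF| = 18.70 ✓; ∠(KF, FA) = 90.00° ✓; |FA| = 11.00 ✗.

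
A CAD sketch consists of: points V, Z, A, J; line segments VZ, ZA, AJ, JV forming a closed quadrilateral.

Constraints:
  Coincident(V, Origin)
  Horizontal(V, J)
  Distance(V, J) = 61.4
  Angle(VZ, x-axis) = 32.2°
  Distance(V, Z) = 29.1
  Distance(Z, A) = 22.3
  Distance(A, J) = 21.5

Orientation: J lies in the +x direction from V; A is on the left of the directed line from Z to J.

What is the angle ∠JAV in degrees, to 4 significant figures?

113.6°

V is at the origin; V and J share the same y with |VJ| = 61.4 and J in +x, so J = (61.4, 0). VZ runs at 32.2° with |VZ| = 29.1, so Z = (24.62, 15.51). A is determined by |ZA| = 22.3 and |AJ| = 21.5 together: it lies at the intersection of circle(Z, 22.3) and circle(J, 21.5). With |ZJ| = 39.91, the foot of the radical line on ZJ is 20.39 from Z and the perpendicular offset is √(22.3² − 20.39²) = 9.019. Taking the left-of-ZJ solution: A = (46.92, 15.89).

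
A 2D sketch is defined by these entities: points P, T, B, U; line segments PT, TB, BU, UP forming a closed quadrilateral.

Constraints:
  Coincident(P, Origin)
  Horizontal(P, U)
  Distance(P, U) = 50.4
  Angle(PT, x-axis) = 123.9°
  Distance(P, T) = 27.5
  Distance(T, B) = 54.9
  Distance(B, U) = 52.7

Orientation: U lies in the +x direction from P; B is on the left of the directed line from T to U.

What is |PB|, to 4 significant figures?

59.35

Checks: |TB| = 54.90 ✓; |BU| = 52.70 ✓.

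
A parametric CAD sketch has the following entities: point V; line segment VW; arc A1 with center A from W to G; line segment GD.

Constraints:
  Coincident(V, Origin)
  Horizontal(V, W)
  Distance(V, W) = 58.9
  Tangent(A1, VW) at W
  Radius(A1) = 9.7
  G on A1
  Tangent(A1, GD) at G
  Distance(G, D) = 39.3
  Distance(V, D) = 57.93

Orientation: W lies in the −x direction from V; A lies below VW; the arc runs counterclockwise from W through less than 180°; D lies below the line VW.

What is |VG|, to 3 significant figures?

67.8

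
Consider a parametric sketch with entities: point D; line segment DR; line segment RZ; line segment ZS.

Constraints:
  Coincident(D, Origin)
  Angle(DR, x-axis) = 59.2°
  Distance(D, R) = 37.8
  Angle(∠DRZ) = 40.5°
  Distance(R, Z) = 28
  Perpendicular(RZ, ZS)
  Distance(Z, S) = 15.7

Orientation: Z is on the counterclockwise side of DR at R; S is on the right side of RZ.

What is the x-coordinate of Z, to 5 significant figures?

-7.1667

D is at the origin; DR runs at 59.2° with length 37.8, so R = 37.8·(cos 59.2°, sin 59.2°) = (19.355, 32.469). ∠DRZ = 40.5°, so RZ runs at 59.2° + (180° − 40.5°) = 198.70° from the x-axis; with |RZ| = 28.0, Z = R + 28.0·(cos 198.70°, sin 198.70°) = (-7.1667, 23.492). So Z.x = -7.1667.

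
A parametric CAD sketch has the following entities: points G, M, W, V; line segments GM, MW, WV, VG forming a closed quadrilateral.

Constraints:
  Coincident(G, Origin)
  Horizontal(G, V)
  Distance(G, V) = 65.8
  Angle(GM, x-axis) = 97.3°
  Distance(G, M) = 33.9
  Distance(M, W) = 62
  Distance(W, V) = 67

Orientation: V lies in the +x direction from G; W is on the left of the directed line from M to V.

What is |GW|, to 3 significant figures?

81.5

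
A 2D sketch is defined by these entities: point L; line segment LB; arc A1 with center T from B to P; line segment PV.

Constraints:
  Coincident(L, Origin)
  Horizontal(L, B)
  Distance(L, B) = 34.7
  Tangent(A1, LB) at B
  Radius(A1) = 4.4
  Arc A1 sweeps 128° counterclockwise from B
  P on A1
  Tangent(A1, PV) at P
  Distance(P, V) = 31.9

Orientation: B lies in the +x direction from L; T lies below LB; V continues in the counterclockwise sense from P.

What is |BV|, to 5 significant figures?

36.075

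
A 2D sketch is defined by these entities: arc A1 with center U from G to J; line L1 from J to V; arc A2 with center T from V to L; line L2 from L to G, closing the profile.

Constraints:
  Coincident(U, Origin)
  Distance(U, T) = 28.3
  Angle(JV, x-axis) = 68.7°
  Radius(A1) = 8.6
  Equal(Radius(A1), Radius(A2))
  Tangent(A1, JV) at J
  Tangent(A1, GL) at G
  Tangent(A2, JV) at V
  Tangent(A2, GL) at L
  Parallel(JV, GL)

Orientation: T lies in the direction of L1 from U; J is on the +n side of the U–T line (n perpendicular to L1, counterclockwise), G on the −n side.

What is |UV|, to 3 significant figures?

29.6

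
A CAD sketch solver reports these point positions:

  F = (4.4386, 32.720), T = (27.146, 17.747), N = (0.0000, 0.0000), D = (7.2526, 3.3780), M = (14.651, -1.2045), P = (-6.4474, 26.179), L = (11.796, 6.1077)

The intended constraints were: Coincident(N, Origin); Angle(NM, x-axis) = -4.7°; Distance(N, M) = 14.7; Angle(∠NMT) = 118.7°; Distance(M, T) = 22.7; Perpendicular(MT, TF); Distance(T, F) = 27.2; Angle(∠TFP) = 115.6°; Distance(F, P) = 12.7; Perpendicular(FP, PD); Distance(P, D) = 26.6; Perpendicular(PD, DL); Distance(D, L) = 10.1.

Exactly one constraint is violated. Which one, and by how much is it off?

Distance(D, L) = 10.1 — off by 4.80.

N = (0.00, 0.00) ✓; NM at -4.700° ✓; |NM| = 14.70 ✓; ∠NMT = 118.7° ✓; |MT| = 22.70 ✓; ∠(MT, TF) = 90.00° ✓; |TF| = 27.20 ✓; ∠TFP = 115.6° ✓; |FP| = 12.70 ✓; ∠(FP, PD) = 90.00° ✓; |PD| = 26.60 ✓; ∠(PD, DL) = 90.00° ✓; |DL| = 5.300 ✗.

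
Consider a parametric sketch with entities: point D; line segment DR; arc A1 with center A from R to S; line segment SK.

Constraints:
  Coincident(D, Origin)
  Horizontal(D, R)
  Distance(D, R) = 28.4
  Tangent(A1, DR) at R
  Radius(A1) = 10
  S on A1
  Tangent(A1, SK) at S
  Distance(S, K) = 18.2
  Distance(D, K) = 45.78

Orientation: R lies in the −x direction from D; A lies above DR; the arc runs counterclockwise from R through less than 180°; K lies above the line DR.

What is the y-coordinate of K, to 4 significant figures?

29.76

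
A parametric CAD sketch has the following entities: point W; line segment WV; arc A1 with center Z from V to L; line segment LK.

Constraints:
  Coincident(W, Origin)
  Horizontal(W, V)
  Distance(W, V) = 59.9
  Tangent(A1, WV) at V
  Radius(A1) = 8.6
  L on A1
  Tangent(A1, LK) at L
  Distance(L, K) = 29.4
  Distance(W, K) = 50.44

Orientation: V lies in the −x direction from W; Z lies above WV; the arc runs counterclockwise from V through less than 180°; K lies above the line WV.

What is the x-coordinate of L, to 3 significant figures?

-52.1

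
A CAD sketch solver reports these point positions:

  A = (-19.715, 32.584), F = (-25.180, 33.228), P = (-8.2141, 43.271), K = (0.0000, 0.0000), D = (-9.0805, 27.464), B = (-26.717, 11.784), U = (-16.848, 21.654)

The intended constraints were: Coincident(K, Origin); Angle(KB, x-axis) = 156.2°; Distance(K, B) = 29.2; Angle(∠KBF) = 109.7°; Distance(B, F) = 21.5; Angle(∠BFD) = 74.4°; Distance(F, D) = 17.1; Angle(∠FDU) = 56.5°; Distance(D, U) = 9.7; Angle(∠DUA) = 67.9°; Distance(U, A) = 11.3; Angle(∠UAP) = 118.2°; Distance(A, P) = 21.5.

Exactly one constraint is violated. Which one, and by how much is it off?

Distance(A, P) = 21.5 — off by 5.80.

K = (0.00, 0.00) ✓; KB at 156.2° ✓; |KB| = 29.20 ✓; ∠KBF = 109.7° ✓; |BF| = 21.50 ✓; ∠BFD = 74.40° ✓; |FD| = 17.10 ✓; ∠FDU = 56.49° ✓; |DU| = 9.700 ✓; ∠DUA = 67.90° ✓; |UA| = 11.30 ✓; ∠UAP = 118.2° ✓; |AP| = 15.70 ✗.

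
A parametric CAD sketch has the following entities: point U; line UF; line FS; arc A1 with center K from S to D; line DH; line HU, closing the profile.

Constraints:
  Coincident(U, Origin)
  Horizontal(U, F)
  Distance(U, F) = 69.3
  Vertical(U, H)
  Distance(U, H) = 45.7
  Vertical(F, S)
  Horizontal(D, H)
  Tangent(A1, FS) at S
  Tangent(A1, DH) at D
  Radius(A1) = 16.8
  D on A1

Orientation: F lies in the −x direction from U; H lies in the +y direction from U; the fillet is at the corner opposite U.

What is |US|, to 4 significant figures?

75.08

The virtual corner opposite U is at (-69.30, 45.70). A1 meets FS tangentially, so KS is at right angles to FS and tangency of A1 to DH means the radius KD is perpendicular to DH, with radius 16.8, so the center K sits 16.8 in from both sides at K = (-52.50, 28.90). That places the tangent points at S = (-69.30, 28.90) on FS and D = (-52.50, 45.70) on DH. Then |US| = |S − U| = 75.08.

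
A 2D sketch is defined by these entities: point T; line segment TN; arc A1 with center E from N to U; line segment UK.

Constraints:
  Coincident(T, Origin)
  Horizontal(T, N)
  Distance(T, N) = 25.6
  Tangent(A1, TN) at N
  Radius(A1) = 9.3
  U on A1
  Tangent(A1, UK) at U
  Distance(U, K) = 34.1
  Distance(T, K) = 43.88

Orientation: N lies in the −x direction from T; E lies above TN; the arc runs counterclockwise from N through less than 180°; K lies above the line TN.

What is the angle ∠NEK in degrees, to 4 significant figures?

158.1°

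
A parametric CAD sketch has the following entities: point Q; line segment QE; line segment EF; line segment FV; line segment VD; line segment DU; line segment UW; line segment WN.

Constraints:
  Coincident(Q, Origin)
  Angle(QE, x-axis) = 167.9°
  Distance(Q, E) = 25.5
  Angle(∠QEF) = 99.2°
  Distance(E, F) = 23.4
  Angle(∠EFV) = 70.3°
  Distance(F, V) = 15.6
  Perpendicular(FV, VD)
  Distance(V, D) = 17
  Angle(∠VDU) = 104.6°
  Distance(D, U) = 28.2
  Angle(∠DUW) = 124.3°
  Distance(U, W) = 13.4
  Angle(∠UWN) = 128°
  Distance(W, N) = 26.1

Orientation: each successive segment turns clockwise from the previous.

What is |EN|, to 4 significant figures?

43.29

Q is at the origin; QE runs at 167.9° with length 25.5, so E = (-24.93, 5.345). ∠QEF = 99.2° gives EF at 87.10° from the x-axis; with |EF| = 23.4, F = (-23.75, 28.72). ∠EFV = 70.3° gives FV at -22.60° from the x-axis; with |FV| = 15.6, V = (-9.348, 22.72). FV is perpendicular to VD, so VD runs at -112.6°; with |VD| = 17.0, D = (-15.88, 7.026). ∠VDU = 104.6° gives DU at 172.0° from the x-axis; with |DU| = 28.2, U = (-43.81, 10.95). ∠DUW = 124.3° gives UW at 116.3° from the x-axis; with |UW| = 13.4, W = (-49.74, 22.96). ∠UWN = 128.0° gives WN at 64.30° from the x-axis; with |WN| = 26.1, N = (-38.42, 46.48). Then |EN| = |N − E| = 43.29.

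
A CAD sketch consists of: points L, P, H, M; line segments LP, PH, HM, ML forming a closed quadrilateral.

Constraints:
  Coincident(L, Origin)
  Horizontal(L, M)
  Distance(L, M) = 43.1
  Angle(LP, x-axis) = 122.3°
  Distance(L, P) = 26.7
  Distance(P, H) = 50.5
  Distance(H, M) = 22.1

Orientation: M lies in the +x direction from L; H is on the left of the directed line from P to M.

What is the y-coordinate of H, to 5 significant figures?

20.998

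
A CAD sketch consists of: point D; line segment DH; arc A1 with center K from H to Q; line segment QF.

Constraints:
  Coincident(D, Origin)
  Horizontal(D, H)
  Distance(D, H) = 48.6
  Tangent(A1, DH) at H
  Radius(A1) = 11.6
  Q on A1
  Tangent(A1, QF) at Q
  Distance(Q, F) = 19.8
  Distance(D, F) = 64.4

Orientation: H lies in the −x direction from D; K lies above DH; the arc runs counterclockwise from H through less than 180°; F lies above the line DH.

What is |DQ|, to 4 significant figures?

45.24

D is at the origin; D and H share the same y with |DH| = 48.6 and H on the −x side, so H = (-48.60, 0.000). The tangent condition forces KH to be normal to DH, so K = H + (0, 11.6) = (-48.60, 11.60). Since KQ ⟂ QF (tangency), |KF| = √(11.6² + 19.8²) = 22.95 regardless of where Q sits on A1. So F lies on both circle(D, 64.4) and circle(K, 22.95); the above-DH intersection is F = (-54.90, 33.67). Q is the foot of the tangent from F: Q = (-40.59, 19.99).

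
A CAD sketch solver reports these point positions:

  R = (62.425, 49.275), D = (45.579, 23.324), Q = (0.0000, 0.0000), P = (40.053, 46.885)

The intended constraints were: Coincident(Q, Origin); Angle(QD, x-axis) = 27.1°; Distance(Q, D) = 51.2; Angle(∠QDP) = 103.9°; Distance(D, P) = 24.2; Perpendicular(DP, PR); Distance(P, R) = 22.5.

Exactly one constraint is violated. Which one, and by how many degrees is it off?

Perpendicular(DP, PR) — off by 7.10°.

Q = (0.00, 0.00) ✓; QD at 27.10° ✓; |QD| = 51.20 ✓; ∠QDP = 103.9° ✓; |DP| = 24.20 ✓; ∠(DP, PR) = 97.10° ✗; |PR| = 22.50 ✓.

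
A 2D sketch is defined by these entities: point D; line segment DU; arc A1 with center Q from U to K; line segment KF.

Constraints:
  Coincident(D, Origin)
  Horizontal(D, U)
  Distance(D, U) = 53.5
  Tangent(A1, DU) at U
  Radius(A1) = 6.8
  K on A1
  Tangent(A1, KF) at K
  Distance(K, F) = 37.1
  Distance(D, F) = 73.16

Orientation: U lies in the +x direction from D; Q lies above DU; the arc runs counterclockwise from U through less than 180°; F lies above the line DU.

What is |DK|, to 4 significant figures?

60.71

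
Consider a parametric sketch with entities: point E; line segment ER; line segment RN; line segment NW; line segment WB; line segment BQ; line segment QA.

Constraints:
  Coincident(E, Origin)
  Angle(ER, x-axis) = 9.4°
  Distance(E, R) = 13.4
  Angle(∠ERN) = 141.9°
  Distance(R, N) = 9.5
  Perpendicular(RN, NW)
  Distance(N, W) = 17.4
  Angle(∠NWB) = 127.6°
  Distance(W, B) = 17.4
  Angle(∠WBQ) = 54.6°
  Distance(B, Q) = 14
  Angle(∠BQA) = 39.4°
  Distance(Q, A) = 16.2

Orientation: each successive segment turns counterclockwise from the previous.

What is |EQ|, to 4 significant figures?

8.118

∠NWB = 127.6° gives WB at -170.1° from the x-axis; with |WB| = 17.4, B = (-10.33, 17.96). ∠WBQ = 54.6° gives BQ at -44.70° from the x-axis; with |BQ| = 14.0, Q = (-0.3802, 8.109). Then |EQ| = |Q − E| = 8.118.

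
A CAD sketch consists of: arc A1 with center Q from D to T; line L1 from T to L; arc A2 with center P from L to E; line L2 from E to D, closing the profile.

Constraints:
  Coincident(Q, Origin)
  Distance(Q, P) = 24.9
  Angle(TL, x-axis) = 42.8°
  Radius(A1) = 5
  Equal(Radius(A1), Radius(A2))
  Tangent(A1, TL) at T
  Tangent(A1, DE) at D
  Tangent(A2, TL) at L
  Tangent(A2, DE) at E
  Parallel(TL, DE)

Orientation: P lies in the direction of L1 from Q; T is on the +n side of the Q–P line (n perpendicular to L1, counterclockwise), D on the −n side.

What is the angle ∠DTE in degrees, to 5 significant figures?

68.119°

The slot axis is L1's direction at 42.8°, so u = (cos 42.8°, sin 42.8°) = (0.73373, 0.67944) and n = (−sin 42.8°, cos 42.8°) = (-0.67944, 0.73373). Q is at the origin and P lies 24.9 along u from Q, so P = 24.9·u = (18.270, 16.918). Tangency of A1 to both parallel lines with radius 5.0 puts T and D at Q ± 5.0·n: T = (-3.3972, 3.6686), D = (3.3972, -3.6686). Equal radii place L and E the same way about P: L = P + 5.0·n = (14.873, 20.587), E = P − 5.0·n = (21.667, 13.249). Then cos ∠DTE = TD·TE / (|TD||TE|), giving 68.119°.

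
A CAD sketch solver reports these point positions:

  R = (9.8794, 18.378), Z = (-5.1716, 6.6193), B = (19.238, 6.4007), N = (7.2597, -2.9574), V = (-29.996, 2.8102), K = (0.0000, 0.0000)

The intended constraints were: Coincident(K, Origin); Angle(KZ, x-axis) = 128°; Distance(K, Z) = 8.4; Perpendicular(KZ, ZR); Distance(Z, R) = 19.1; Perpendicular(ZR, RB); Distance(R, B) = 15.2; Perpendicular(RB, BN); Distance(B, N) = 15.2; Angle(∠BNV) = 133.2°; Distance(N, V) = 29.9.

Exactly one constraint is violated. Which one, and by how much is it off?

Distance(N, V) = 29.9 — off by 7.80.

K = (0.00, 0.00) ✓; KZ at 128.0° ✓; |KZ| = 8.400 ✓; ∠(KZ, ZR) = 90.00° ✓; |ZR| = 19.10 ✓; ∠(ZR, RB) = 90.00° ✓; |RB| = 15.20 ✓; ∠(RB, BN) = 90.00° ✓; |BN| = 15.20 ✓; ∠BNV = 133.2° ✓; |NV| = 37.70 ✗.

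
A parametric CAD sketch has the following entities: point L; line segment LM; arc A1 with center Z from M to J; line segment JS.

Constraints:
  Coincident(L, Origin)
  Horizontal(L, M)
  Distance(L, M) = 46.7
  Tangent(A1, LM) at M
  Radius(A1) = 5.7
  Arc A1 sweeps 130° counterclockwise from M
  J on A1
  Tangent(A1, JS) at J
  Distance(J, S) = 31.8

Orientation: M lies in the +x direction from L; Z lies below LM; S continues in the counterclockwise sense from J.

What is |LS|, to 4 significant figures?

71.26

L is at the origin; L and M share the same y with |LM| = 46.7 and M on the +x side, so M = (46.70, 0.000). A1 meets LM tangentially, so ZM is at right angles to LM, so Z = M + (0, -5.7) = (46.70, -5.700). On A1, M sits at bearing 90° from Z; a 130° counterclockwise sweep puts J at bearing 220°, so J = Z + 5.7·(cos 220°, sin 220°) = (42.33, -9.364). Tangency of A1 to JS means the radius ZJ is perpendicular to JS, so JS runs along (−sin 220°, cos 220°); with |JS| = 31.8, S = (62.77, -33.72). Then |LS| = |S − L| = 71.26.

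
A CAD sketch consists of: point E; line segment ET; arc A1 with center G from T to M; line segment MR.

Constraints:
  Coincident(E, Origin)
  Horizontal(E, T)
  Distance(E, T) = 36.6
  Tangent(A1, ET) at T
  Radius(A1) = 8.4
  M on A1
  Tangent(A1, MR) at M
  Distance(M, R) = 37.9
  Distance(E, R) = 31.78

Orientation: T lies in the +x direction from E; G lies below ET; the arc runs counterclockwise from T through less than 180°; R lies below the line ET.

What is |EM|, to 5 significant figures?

30.422

Checks: |GT| = 8.400 ✓; |GM| = 8.400 ✓; ∠(GM, MR) = 90.00° ✓; |MR| = 37.90 ✓; |ER| = 31.78 ✓.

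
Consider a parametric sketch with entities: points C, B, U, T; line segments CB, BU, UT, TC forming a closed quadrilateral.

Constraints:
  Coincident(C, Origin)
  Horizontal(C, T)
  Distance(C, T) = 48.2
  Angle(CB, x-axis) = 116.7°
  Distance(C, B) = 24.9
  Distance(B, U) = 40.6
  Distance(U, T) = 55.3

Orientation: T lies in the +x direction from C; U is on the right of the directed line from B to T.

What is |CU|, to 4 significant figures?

18.23

Checks: |BU| = 40.60 ✓; |UT| = 55.30 ✓.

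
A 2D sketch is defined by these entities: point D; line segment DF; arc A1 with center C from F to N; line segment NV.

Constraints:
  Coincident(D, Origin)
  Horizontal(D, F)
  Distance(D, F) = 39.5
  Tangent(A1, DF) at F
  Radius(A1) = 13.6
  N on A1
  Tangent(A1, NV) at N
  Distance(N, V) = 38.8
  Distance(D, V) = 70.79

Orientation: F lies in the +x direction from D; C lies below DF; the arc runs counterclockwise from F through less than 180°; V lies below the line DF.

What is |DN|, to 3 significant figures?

33.9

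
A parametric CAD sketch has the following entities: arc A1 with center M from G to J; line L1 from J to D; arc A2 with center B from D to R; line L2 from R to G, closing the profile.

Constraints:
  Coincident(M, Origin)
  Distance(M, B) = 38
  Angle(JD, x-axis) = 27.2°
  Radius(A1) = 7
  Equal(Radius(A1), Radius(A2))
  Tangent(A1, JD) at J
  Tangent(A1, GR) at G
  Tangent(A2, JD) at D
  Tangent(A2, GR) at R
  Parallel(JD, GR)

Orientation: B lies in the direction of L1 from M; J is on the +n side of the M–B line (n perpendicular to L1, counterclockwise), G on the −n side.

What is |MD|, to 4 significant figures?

38.64

The slot axis is L1's direction at 27.2°, so u = (cos 27.2°, sin 27.2°) = (0.8894, 0.4571) and n = (−sin 27.2°, cos 27.2°) = (-0.4571, 0.8894). M is at the origin and B lies 38.0 along u from M, so B = 38.0·u = (33.80, 17.37). Tangency of A1 to both parallel lines with radius 7.0 puts J and G at M ± 7.0·n: J = (-3.200, 6.226), G = (3.200, -6.226). Equal radii place D and R the same way about B: D = B + 7.0·n = (30.60, 23.60), R = B − 7.0·n = (37.00, 11.14). Then |MD| = |D − M| = 38.64.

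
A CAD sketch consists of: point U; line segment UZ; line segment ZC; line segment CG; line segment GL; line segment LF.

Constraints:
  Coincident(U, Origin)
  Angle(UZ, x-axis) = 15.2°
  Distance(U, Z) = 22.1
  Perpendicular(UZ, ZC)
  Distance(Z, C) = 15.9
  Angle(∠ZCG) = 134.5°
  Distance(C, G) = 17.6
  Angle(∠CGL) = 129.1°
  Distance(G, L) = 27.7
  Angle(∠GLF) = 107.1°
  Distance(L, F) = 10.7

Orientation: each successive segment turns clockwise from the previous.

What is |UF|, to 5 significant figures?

24.756

U is at the origin; UZ runs at 15.2° with length 22.1, so Z = (21.327, 5.7944). UZ is perpendicular to ZC, so ZC runs at -74.800°; with |ZC| = 15.9, C = (25.496, -9.5494). ∠ZCG = 134.5° gives CG at -120.30° from the x-axis; with |CG| = 17.6, G = (16.616, -24.745). ∠CGL = 129.1° gives GL at -171.20° from the x-axis; with |GL| = 27.7, L = (-10.758, -28.983). ∠GLF = 107.1° gives LF at 115.90° from the x-axis; with |LF| = 10.7, F = (-15.432, -19.358). Then |UF| = |F − U| = 24.756.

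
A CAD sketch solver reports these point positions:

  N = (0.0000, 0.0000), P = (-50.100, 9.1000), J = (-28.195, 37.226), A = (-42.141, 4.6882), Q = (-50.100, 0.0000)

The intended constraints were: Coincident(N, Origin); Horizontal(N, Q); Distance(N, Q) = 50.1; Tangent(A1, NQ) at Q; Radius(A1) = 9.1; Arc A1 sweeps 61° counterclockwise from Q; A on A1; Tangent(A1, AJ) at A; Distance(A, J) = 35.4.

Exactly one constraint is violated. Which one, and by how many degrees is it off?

Tangent(A1, AJ) at A — off by 5.80°.

N = (0.00, 0.00) ✓; N.y = 0.00, Q.y = 0.00 ✓; |NQ| = 50.10 ✓; ∠(PQ, QN) = 90.00° ✓; |PQ| = 9.100 ✓; bearing(P→A) − bearing(P→Q) = 61.00° ✓; |PA| = 9.100 ✓; ∠(PA, AJ) = 84.20° ✗; |AJ| = 35.40 ✓.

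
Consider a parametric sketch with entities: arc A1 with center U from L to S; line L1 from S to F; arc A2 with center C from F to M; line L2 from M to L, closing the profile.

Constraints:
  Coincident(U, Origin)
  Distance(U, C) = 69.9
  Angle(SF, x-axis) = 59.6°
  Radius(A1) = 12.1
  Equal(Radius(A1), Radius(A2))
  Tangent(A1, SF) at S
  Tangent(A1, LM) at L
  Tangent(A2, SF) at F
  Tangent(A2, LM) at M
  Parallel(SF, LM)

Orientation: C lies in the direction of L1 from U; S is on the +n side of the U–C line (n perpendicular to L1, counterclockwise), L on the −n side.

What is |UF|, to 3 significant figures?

70.9

Tangency of A1 to both parallel lines with radius 12.1 puts S and L at U ± 12.1·n: S = (-10.4, 6.12), L = (10.4, -6.12). Equal radii place F and M the same way about C: F = C + 12.1·n = (24.9, 66.4), M = C − 12.1·n = (45.8, 54.2). Then |UF| = |F − U| = 70.9.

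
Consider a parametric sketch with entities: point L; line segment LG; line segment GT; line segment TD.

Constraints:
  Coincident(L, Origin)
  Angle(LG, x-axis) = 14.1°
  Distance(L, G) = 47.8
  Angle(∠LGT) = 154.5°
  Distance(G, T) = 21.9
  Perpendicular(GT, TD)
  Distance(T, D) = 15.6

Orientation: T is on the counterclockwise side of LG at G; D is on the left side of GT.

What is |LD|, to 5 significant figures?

65.234

L is at the origin; LG runs at 14.1° with length 47.8, so G = 47.8·(cos 14.1°, sin 14.1°) = (46.360, 11.645). ∠LGT = 154.5°, so GT runs at 14.1° + (180° − 154.5°) = 39.600° from the x-axis; with |GT| = 21.9, T = G + 21.9·(cos 39.600°, sin 39.600°) = (63.234, 25.604). GT ⟂ TD; with |TD| = 15.6 on the left of GT, D = T + 15.6·(-0.63742, 0.77051) = (53.290, 37.624). Then |LD| = |D − L| = 65.234.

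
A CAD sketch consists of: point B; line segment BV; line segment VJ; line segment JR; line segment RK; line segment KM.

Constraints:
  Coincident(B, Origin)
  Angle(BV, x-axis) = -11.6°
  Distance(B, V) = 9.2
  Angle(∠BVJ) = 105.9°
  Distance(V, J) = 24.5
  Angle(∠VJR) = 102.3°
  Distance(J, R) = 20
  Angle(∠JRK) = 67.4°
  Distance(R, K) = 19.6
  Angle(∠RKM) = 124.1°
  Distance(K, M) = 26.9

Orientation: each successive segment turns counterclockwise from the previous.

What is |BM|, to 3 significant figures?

17.5

B is at the origin; BV runs at -11.6° with length 9.2, so V = (9.01, -1.85). ∠BVJ = 105.9° gives VJ at 62.5° from the x-axis; with |VJ| = 24.5, J = (20.3, 19.9). ∠VJR = 102.3° gives JR at 140° from the x-axis; with |JR| = 20.0, R = (4.96, 32.7). ∠JRK = 67.4° gives RK at -107° from the x-axis; with |RK| = 19.6, K = (-0.837, 14.0). ∠RKM = 124.1° gives KM at -51.3° from the x-axis; with |KM| = 26.9, M = (16.0, -7.03). Then |BM| = |M − B| = 17.5.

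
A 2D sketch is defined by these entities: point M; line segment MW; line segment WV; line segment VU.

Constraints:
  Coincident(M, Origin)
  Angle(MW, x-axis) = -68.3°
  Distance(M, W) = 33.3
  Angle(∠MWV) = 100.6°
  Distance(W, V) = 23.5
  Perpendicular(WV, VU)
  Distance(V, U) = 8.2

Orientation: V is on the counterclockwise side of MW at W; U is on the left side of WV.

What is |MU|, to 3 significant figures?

38.5

M is at the origin; MW runs at -68.3° with length 33.3, so W = 33.3·(cos -68.3°, sin -68.3°) = (12.3, -30.9). ∠MWV = 100.6°, so WV runs at -68.3° + (180° − 100.6°) = 11.1° from the x-axis; with |WV| = 23.5, V = W + 23.5·(cos 11.1°, sin 11.1°) = (35.4, -26.4). The perpendicularity gives VU at right angles to WV; with |VU| = 8.2 on the left of WV, U = V + 8.2·(-0.193, 0.981) = (33.8, -18.4). Then |MU| = |U − M| = 38.5.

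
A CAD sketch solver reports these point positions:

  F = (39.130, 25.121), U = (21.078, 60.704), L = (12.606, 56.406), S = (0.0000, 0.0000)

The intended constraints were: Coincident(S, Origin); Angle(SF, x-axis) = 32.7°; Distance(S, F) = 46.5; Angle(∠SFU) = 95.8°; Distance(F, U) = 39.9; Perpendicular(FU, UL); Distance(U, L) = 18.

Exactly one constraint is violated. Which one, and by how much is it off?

Distance(U, L) = 18 — off by 8.50.

S = (0.00, 0.00) ✓; SF at 32.70° ✓; |SF| = 46.50 ✓; ∠SFU = 95.80° ✓; |FU| = 39.90 ✓; ∠(FU, UL) = 90.00° ✓; |UL| = 9.500 ✗.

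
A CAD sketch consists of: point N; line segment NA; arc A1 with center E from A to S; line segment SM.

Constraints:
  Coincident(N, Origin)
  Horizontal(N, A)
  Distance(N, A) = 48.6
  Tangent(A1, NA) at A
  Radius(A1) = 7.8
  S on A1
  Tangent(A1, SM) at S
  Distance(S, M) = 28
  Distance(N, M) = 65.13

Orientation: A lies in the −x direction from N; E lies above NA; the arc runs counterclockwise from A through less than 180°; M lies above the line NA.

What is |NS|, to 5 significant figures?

43.108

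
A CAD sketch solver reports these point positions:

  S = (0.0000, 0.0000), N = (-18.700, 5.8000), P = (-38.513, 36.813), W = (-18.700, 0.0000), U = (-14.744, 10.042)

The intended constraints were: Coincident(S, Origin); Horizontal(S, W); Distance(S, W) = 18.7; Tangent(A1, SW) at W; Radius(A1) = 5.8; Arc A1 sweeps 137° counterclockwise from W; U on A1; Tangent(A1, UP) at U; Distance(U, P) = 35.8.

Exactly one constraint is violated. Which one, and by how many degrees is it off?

Tangent(A1, UP) at U — off by 5.40°.

S = (0.00, 0.00) ✓; S.y = 0.00, W.y = 0.00 ✓; |SW| = 18.70 ✓; ∠(NW, WS) = 90.00° ✓; |NW| = 5.800 ✓; bearing(N→U) − bearing(N→W) = 137.0° ✓; |NU| = 5.800 ✓; ∠(NU, UP) = 95.40° ✗; |UP| = 35.80 ✓.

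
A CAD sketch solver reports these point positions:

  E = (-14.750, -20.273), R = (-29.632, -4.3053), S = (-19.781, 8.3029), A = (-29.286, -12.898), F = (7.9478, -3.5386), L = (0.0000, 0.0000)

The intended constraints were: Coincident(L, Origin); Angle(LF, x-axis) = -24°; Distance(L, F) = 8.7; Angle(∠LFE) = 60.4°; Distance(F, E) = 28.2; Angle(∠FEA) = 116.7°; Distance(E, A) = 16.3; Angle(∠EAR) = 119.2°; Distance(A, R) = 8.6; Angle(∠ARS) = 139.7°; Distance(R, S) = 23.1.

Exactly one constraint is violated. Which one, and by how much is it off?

Distance(R, S) = 23.1 — off by 7.10.

L = (0.00, 0.00) ✓; LF at -24.00° ✓; |LF| = 8.700 ✓; ∠LFE = 60.40° ✓; |FE| = 28.20 ✓; ∠FEA = 116.7° ✓; |EA| = 16.30 ✓; ∠EAR = 119.2° ✓; |AR| = 8.600 ✓; ∠ARS = 139.7° ✓; |RS| = 16.00 ✗.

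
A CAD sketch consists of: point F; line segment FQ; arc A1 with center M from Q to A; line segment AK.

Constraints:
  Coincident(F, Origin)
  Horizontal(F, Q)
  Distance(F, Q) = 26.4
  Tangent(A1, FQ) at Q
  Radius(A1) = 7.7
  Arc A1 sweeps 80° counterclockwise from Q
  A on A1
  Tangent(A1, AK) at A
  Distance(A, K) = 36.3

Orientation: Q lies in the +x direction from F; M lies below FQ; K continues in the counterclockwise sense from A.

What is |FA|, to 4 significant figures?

19.86

F is at the origin; FQ is horizontal with |FQ| = 26.4 and Q on the +x side, so Q = (26.40, 0.000). A1 meets FQ tangentially, so MQ is at right angles to FQ, so M = Q + (0, -7.7) = (26.40, -7.700). On A1, Q sits at bearing 90° from M; an 80° counterclockwise sweep puts A at bearing 170°, so A = M + 7.7·(cos 170°, sin 170°) = (18.82, -6.363). Then |FA| = |A − F| = 19.86.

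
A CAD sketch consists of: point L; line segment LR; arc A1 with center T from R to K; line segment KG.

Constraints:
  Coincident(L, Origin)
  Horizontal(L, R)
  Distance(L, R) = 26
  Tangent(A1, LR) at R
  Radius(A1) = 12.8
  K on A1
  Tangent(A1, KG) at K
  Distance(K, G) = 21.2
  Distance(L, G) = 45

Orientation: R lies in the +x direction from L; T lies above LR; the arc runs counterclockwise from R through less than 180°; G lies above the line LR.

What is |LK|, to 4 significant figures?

41.70

Checks: |TK| = 12.80 ✓; ∠(TK, KG) = 90.00° ✓; |KG| = 21.20 ✓; |LG| = 45.00 ✓.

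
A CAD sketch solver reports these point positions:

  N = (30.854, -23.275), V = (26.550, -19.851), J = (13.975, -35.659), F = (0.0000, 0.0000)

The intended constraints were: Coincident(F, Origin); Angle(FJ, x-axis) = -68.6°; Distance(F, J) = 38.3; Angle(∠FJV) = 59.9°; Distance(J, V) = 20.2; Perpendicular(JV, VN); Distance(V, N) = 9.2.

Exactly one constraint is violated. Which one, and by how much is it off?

Distance(V, N) = 9.2 — off by 3.70.

F = (0.00, 0.00) ✓; FJ at -68.60° ✓; |FJ| = 38.30 ✓; ∠FJV = 59.90° ✓; |JV| = 20.20 ✓; ∠(JV, VN) = 90.00° ✓; |VN| = 5.500 ✗.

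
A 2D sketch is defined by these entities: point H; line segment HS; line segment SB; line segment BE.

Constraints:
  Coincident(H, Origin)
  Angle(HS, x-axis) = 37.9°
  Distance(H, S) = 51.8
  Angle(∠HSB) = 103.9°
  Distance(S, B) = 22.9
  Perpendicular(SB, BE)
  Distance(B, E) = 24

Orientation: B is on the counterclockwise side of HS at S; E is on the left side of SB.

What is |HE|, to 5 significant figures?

44.045

H is at the origin; HS runs at 37.9° with length 51.8, so S = 51.8·(cos 37.9°, sin 37.9°) = (40.875, 31.820). ∠HSB = 103.9°, so SB runs at 37.9° + (180° − 103.9°) = 114.00° from the x-axis; with |SB| = 22.9, B = S + 22.9·(cos 114.00°, sin 114.00°) = (31.560, 52.740). The perpendicularity gives BE at right angles to SB; with |BE| = 24.0 on the left of SB, E = B + 24.0·(-0.91355, -0.40674) = (9.6352, 42.978). Then |HE| = |E − H| = 44.045.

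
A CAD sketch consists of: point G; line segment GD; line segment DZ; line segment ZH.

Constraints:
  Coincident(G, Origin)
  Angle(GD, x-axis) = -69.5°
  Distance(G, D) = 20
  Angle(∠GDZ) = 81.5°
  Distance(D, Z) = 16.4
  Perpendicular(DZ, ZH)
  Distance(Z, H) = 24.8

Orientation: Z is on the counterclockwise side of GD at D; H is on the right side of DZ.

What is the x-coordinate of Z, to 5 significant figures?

21.348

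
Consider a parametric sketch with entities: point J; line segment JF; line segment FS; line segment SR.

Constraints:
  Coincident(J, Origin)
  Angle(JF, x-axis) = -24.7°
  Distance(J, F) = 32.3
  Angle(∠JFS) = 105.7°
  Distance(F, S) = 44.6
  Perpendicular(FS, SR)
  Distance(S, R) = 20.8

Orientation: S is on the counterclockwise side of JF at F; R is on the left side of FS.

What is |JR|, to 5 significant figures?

54.325

J is at the origin; JF runs at -24.7° with length 32.3, so F = 32.3·(cos -24.7°, sin -24.7°) = (29.345, -13.497). ∠JFS = 105.7°, so FS runs at -24.7° + (180° − 105.7°) = 49.600° from the x-axis; with |FS| = 44.6, S = F + 44.6·(cos 49.600°, sin 49.600°) = (58.251, 20.468). The perpendicularity gives SR at right angles to FS; with |SR| = 20.8 on the left of FS, R = S + 20.8·(-0.76154, 0.64812) = (42.411, 33.948). Then |JR| = |R − J| = 54.325.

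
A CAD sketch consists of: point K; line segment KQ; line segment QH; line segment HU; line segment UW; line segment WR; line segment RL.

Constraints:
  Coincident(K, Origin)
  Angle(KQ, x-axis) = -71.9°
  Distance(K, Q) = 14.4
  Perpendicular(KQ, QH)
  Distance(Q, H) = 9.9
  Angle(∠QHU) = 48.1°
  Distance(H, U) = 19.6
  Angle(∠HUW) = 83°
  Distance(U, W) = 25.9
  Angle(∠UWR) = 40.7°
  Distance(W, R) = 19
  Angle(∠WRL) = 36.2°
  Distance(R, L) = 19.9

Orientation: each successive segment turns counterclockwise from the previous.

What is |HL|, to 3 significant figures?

29.7

K is at the origin; KQ runs at -71.9° with length 14.4, so Q = (4.47, -13.7). KQ ⟂ QH, so QH runs at 18.1°; with |QH| = 9.9, H = (13.9, -10.6). ∠QHU = 48.1° gives HU at 150° from the x-axis; with |HU| = 19.6, U = (-3.09, -0.812). ∠HUW = 83.0° gives UW at -113° from the x-axis; with |UW| = 25.9, W = (-13.2, -24.7). ∠UWR = 40.7° gives WR at 26.3° from the x-axis; with |WR| = 19.0, R = (3.82, -16.2). ∠WRL = 36.2° gives RL at 170° from the x-axis; with |RL| = 19.9, L = (-15.8, -12.8). Then |HL| = |L − H| = 29.7.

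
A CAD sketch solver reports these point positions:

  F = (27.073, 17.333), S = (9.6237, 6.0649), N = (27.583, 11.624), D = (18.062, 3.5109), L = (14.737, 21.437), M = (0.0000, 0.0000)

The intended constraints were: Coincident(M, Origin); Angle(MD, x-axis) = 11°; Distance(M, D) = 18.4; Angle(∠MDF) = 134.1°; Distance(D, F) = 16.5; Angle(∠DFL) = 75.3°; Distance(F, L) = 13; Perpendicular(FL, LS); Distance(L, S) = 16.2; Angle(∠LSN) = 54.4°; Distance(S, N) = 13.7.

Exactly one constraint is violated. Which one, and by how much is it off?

Distance(S, N) = 13.7 — off by 5.10.

M = (0.00, 0.00) ✓; MD at 11.00° ✓; |MD| = 18.40 ✓; ∠MDF = 134.1° ✓; |DF| = 16.50 ✓; ∠DFL = 75.30° ✓; |FL| = 13.00 ✓; ∠(FL, LS) = 90.00° ✓; |LS| = 16.20 ✓; ∠LSN = 54.40° ✓; |SN| = 18.80 ✗.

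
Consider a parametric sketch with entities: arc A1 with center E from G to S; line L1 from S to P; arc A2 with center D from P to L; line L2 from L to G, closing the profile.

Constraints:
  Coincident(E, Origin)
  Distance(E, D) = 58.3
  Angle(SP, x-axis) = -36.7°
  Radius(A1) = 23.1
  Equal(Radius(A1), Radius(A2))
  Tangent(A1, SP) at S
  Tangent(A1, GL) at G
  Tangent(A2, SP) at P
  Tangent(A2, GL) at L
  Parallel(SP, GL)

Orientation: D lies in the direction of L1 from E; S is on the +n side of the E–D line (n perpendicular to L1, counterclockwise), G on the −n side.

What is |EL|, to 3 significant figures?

62.7

Tangency of A1 to both parallel lines with radius 23.1 puts S and G at E ± 23.1·n: S = (13.8, 18.5), G = (-13.8, -18.5). Equal radii place P and L the same way about D: P = D + 23.1·n = (60.5, -16.3), L = D − 23.1·n = (32.9, -53.4). Then |EL| = |L − E| = 62.7.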